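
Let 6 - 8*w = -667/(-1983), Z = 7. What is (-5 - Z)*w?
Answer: -11231/1322 ≈ -8.4955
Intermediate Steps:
w = 11231/15864 (w = 3/4 - (-667)/(8*(-1983)) = 3/4 - (-667)*(-1)/(8*1983) = 3/4 - 1/8*667/1983 = 3/4 - 667/15864 = 11231/15864 ≈ 0.70796)
(-5 - Z)*w = (-5 - 1*7)*(11231/15864) = (-5 - 7)*(11231/15864) = -12*11231/15864 = -11231/1322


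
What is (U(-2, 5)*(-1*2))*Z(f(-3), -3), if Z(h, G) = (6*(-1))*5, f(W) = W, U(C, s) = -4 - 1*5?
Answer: -540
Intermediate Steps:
U(C, s) = -9 (U(C, s) = -4 - 5 = -9)
Z(h, G) = -30 (Z(h, G) = -6*5 = -30)
(U(-2, 5)*(-1*2))*Z(f(-3), -3) = -(-9)*2*(-30) = -9*(-2)*(-30) = 18*(-30) = -540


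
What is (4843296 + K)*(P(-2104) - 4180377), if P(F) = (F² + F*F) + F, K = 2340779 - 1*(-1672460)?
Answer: 41370212321785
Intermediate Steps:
K = 4013239 (K = 2340779 + 1672460 = 4013239)
P(F) = F + 2*F² (P(F) = (F² + F²) + F = 2*F² + F = F + 2*F²)
(4843296 + K)*(P(-2104) - 4180377) = (4843296 + 4013239)*(-2104*(1 + 2*(-2104)) - 4180377) = 8856535*(-2104*(1 - 4208) - 4180377) = 8856535*(-2104*(-4207) - 4180377) = 8856535*(8851528 - 4180377) = 8856535*4671151 = 41370212321785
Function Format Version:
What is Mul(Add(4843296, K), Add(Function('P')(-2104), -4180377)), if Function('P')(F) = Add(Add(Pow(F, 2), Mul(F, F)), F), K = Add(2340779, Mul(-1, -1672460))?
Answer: 41370212321785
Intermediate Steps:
K = 4013239 (K = Add(2340779, 1672460) = 4013239)
Function('P')(F) = Add(F, Mul(2, Pow(F, 2))) (Function('P')(F) = Add(Add(Pow(F, 2), Pow(F, 2)), F) = Add(Mul(2, Pow(F, 2)), F) = Add(F, Mul(2, Pow(F, 2))))
Mul(Add(4843296, K), Add(Function('P')(-2104), -4180377)) = Mul(Add(4843296, 4013239), Add(Mul(-2104, Add(1, Mul(2, -2104))), -4180377)) = Mul(8856535, Add(Mul(-2104, Add(1, -4208)), -4180377)) = Mul(8856535, Add(Mul(-2104, -4207), -4180377)) = Mul(8856535, Add(8851528, -4180377)) = Mul(8856535, 4671151) = 41370212321785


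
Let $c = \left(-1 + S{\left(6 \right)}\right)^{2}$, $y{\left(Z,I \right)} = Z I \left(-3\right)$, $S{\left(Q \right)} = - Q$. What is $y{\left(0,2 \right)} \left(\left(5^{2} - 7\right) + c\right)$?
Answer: $0$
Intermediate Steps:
$y{\left(Z,I \right)} = - 3 I Z$ ($y{\left(Z,I \right)} = I Z \left(-3\right) = - 3 I Z$)
$c = 49$ ($c = \left(-1 - 6\right)^{2} = \left(-7\right)^{2} = 49$)
$y{\left(0,2 \right)} \left(\left(5^{2} - 7\right) + c\right) = \left(-3\right) 2 \cdot 0 \left(\left(5^{2} - 7\right) + 49\right) = 0 \left(\left(25 - 7\right) + 49\right) = 0 \left(18 + 49\right) = 0 \cdot 67 = 0$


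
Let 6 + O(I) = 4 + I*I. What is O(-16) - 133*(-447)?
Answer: 59705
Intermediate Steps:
O(I) = -2 + I**2 (O(I) = -6 + (4 + I*I) = -6 + (4 + I**2) = -2 + I**2)
O(-16) - 133*(-447) = (-2 + (-16)**2) - 133*(-447) = (-2 + 256) + 59451 = 254 + 59451 = 59705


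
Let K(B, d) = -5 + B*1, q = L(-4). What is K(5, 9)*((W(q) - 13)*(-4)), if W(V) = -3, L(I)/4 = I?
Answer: 0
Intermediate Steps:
L(I) = 4*I
q = -16 (q = 4*(-4) = -16)
K(B, d) = -5 + B
K(5, 9)*((W(q) - 13)*(-4)) = (-5 + 5)*((-3 - 13)*(-4)) = 0*(-16*(-4)) = 0*64 = 0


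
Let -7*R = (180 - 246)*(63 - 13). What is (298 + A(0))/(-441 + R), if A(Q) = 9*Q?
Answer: 2086/213 ≈ 9.7934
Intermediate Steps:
R = 3300/7 (R = -(180 - 246)*(63 - 13)/7 = -(-66)*50/7 = -⅐*(-3300) = 3300/7 ≈ 471.43)
(298 + A(0))/(-441 + R) = (298 + 9*0)/(-441 + 3300/7) = (298 + 0)/(213/7) = 298*(7/213) = 2086/213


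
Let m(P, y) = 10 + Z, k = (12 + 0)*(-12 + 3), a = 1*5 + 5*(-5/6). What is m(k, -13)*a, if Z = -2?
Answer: 20/3 ≈ 6.6667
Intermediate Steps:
a = 5/6 (a = 5 + 5*(-5*1/6) = 5 + 5*(-5/6) = 5 - 25/6 = 5/6 ≈ 0.83333)
k = -108 (k = 12*(-9) = -108)
m(P, y) = 8 (m(P, y) = 10 - 2 = 8)
m(k, -13)*a = 8*(5/6) = 20/3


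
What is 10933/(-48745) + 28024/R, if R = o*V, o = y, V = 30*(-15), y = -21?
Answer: 126271303/46064025 ≈ 2.7412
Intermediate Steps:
V = -450
o = -21
R = 9450 (R = -21*(-450) = 9450)
10933/(-48745) + 28024/R = 10933/(-48745) + 28024/9450 = 10933*(-1/48745) + 28024*(1/9450) = -10933/48745 + 14012/4725 = 126271303/46064025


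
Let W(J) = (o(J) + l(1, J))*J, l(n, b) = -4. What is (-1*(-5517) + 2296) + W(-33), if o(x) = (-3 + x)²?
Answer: -34823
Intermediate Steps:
W(J) = J*(-4 + (-3 + J)²) (W(J) = ((-3 + J)² - 4)*J = (-4 + (-3 + J)²)*J = J*(-4 + (-3 + J)²))
(-1*(-5517) + 2296) + W(-33) = (-1*(-5517) + 2296) - 33*(-4 + (-3 - 33)²) = (5517 + 2296) - 33*(-4 + (-36)²) = 7813 - 33*(-4 + 1296) = 7813 - 33*1292 = 7813 - 42636 = -34823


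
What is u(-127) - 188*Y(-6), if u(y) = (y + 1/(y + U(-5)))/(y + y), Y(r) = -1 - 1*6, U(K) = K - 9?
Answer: 23574566/17907 ≈ 1316.5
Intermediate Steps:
U(K) = -9 + K
Y(r) = -7 (Y(r) = -1 - 6 = -7)
u(y) = (y + 1/(-14 + y))/(2*y) (u(y) = (y + 1/(y + (-9 - 5)))/(y + y) = (y + 1/(y - 14))/((2*y)) = (y + 1/(-14 + y))*(1/(2*y)) = (y + 1/(-14 + y))/(2*y))
u(-127) - 188*Y(-6) = (½)*(1 + (-127)² - 14*(-127))/(-127*(-14 - 127)) - 188*(-7) = (½)*(-1/127)*(1 + 16129 + 1778)/(-141) - 1*(-1316) = (½)*(-1/127)*(-1/141)*17908 + 1316 = 8954/17907 + 1316 = 23574566/17907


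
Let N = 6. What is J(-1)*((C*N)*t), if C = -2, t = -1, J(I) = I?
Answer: -12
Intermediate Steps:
J(-1)*((C*N)*t) = -(-2*6)*(-1) = -(-12)*(-1) = -1*12 = -12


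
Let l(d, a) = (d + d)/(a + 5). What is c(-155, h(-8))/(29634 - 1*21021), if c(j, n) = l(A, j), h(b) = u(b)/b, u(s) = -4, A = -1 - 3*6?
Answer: 19/645975 ≈ 2.9413e-5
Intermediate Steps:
A = -19 (A = -1 - 18 = -19)
h(b) = -4/b
l(d, a) = 2*d/(5 + a) (l(d, a) = (2*d)/(5 + a) = 2*d/(5 + a))
c(j, n) = -38/(5 + j) (c(j, n) = 2*(-19)/(5 + j) = -38/(5 + j))
c(-155, h(-8))/(29634 - 1*21021) = (-38/(5 - 155))/(29634 - 1*21021) = (-38/(-150))/(29634 - 21021) = -38*(-1/150)/8613 = (19/75)*(1/8613) = 19/645975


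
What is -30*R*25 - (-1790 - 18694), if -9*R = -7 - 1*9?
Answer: 57452/3 ≈ 19151.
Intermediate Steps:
R = 16/9 (R = -(-7 - 1*9)/9 = -(-7 - 9)/9 = -⅑*(-16) = 16/9 ≈ 1.7778)
-30*R*25 - (-1790 - 18694) = -30*16/9*25 - (-1790 - 18694) = -160/3*25 - 1*(-20484) = -4000/3 + 20484 = 57452/3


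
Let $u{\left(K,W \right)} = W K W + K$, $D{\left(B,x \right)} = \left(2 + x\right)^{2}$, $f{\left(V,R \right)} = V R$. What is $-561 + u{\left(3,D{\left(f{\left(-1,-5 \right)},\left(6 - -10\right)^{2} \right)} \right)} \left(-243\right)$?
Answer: $-3230028485274$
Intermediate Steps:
$f{\left(V,R \right)} = R V$
$u{\left(K,W \right)} = K + K W^{2}$ ($u{\left(K,W \right)} = K W W + K = K W^{2} + K = K + K W^{2}$)
$-561 + u{\left(3,D{\left(f{\left(-1,-5 \right)},\left(6 - -10\right)^{2} \right)} \right)} \left(-243\right) = -561 + 3 \left(1 + \left(\left(2 + \left(6 - -10\right)^{2}\right)^{2}\right)^{2}\right) \left(-243\right) = -561 + 3 \left(1 + \left(\left(2 + \left(6 + 10\right)^{2}\right)^{2}\right)^{2}\right) \left(-243\right) = -561 + 3 \left(1 + \left(\left(2 + 16^{2}\right)^{2}\right)^{2}\right) \left(-243\right) = -561 + 3 \left(1 + \left(\left(2 + 256\right)^{2}\right)^{2}\right) \left(-243\right) = -561 + 3 \left(1 + \left(258^{2}\right)^{2}\right) \left(-243\right) = -561 + 3 \left(1 + 66564^{2}\right) \left(-243\right) = -561 + 3 \left(1 + 4430766096\right) \left(-243\right) = -561 + 3 \cdot 4430766097 \left(-243\right) = -561 + 13292298291 \left(-243\right) = -561 - 3230028484713 = -3230028485274$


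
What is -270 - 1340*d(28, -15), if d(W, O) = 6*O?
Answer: 120330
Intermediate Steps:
-270 - 1340*d(28, -15) = -270 - 8040*(-15) = -270 - 1340*(-90) = -270 + 120600 = 120330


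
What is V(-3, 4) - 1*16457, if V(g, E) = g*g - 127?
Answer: -16575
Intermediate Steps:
V(g, E) = -127 + g² (V(g, E) = g² - 127 = -127 + g²)
V(-3, 4) - 1*16457 = (-127 + (-3)²) - 1*16457 = (-127 + 9) - 16457 = -118 - 16457 = -16575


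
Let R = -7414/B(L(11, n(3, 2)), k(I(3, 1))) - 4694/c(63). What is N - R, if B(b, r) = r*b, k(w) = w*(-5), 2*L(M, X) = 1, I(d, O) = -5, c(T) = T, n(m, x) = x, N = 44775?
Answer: 71572139/1575 ≈ 45443.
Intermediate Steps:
L(M, X) = ½ (L(M, X) = (½)*1 = ½)
k(w) = -5*w
B(b, r) = b*r
R = -1051514/1575 (R = -7414/((-5*(-5))/2) - 4694/63 = -7414/((½)*25) - 4694*1/63 = -7414/25/2 - 4694/63 = -7414*2/25 - 4694/63 = -14828/25 - 4694/63 = -1051514/1575 ≈ -667.63)
N - R = 44775 - 1*(-1051514/1575) = 44775 + 1051514/1575 = 71572139/1575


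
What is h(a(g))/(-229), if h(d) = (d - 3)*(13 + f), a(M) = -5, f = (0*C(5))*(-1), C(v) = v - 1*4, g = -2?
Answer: 104/229 ≈ 0.45415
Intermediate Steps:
C(v) = -4 + v (C(v) = v - 4 = -4 + v)
f = 0 (f = (0*(-4 + 5))*(-1) = (0*1)*(-1) = 0*(-1) = 0)
h(d) = -39 + 13*d (h(d) = (d - 3)*(13 + 0) = (-3 + d)*13 = -39 + 13*d)
h(a(g))/(-229) = (-39 + 13*(-5))/(-229) = (-39 - 65)*(-1/229) = -104*(-1/229) = 104/229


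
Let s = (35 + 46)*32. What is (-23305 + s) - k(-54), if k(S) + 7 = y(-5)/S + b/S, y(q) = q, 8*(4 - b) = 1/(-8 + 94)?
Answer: -769270001/37152 ≈ -20706.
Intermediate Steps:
b = 2751/688 (b = 4 - 1/(8*(-8 + 94)) = 4 - ⅛/86 = 4 - ⅛*1/86 = 4 - 1/688 = 2751/688 ≈ 3.9985)
s = 2592 (s = 81*32 = 2592)
k(S) = -7 - 689/(688*S) (k(S) = -7 + (-5/S + 2751/(688*S)) = -7 - 689/(688*S))
(-23305 + s) - k(-54) = (-23305 + 2592) - (-7 - 689/688/(-54)) = -20713 - (-7 - 689/688*(-1/54)) = -20713 - (-7 + 689/37152) = -20713 - 1*(-259375/37152) = -20713 + 259375/37152 = -769270001/37152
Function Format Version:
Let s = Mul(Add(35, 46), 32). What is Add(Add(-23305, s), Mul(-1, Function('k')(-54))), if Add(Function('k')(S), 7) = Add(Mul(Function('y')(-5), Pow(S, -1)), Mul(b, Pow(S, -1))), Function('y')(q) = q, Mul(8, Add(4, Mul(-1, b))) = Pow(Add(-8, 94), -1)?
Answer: Rational(-769270001, 37152) ≈ -20706.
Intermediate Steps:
b = Rational(2751, 688) (b = Add(4, Mul(Rational(-1, 8), Pow(Add(-8, 94), -1))) = Add(4, Mul(Rational(-1, 8), Pow(86, -1))) = Add(4, Mul(Rational(-1, 8), Rational(1, 86))) = Add(4, Rational(-1, 688)) = Rational(2751, 688) ≈ 3.9985)
s = 2592 (s = Mul(81, 32) = 2592)
Function('k')(S) = Add(-7, Mul(Rational(-689, 688), Pow(S, -1))) (Function('k')(S) = Add(-7, Add(Mul(-5, Pow(S, -1)), Mul(Rational(2751, 688), Pow(S, -1)))) = Add(-7, Mul(Rational(-689, 688), Pow(S, -1))))
Add(Add(-23305, s), Mul(-1, Function('k')(-54))) = Add(Add(-23305, 2592), Mul(-1, Add(-7, Mul(Rational(-689, 688), Pow(-54, -1))))) = Add(-20713, Mul(-1, Add(-7, Mul(Rational(-689, 688), Rational(-1, 54))))) = Add(-20713, Mul(-1, Add(-7, Rational(689, 37152)))) = Add(-20713, Mul(-1, Rational(-259375, 37152))) = Add(-20713, Rational(259375, 37152)) = Rational(-769270001, 37152)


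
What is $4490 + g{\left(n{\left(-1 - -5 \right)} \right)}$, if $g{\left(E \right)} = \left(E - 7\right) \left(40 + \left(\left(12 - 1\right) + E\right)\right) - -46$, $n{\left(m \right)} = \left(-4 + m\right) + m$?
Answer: $4371$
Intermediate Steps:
$n{\left(m \right)} = -4 + 2 m$
$g{\left(E \right)} = 46 + \left(-7 + E\right) \left(51 + E\right)$ ($g{\left(E \right)} = \left(-7 + E\right) \left(40 + \left(11 + E\right)\right) + 46 = \left(-7 + E\right) \left(51 + E\right) + 46 = 46 + \left(-7 + E\right) \left(51 + E\right)$)
$4490 + g{\left(n{\left(-1 - -5 \right)} \right)} = 4490 + \left(-311 + \left(-4 + 2 \left(-1 - -5\right)\right)^{2} + 44 \left(-4 + 2 \left(-1 - -5\right)\right)\right) = 4490 + \left(-311 + \left(-4 + 2 \left(-1 + 5\right)\right)^{2} + 44 \left(-4 + 2 \left(-1 + 5\right)\right)\right) = 4490 + \left(-311 + \left(-4 + 2 \cdot 4\right)^{2} + 44 \left(-4 + 2 \cdot 4\right)\right) = 4490 + \left(-311 + \left(-4 + 8\right)^{2} + 44 \left(-4 + 8\right)\right) = 4490 + \left(-311 + 4^{2} + 44 \cdot 4\right) = 4490 + \left(-311 + 16 + 176\right) = 4490 - 119 = 4371$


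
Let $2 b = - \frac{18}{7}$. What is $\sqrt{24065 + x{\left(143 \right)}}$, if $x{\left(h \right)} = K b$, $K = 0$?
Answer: $\sqrt{24065} \approx 155.13$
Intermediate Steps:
$b = - \frac{9}{7}$ ($b = \frac{\left(-18\right) \frac{1}{7}}{2} = \frac{1}{2} \left(- \frac{18}{7}\right) = - \frac{9}{7} \approx -1.2857$)
$x{\left(h \right)} = 0$ ($x{\left(h \right)} = 0 \left(- \frac{9}{7}\right) = 0$)
$\sqrt{24065 + x{\left(143 \right)}} = \sqrt{24065 + 0} = \sqrt{24065}$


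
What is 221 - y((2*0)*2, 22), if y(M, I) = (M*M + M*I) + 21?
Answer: 200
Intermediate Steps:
y(M, I) = 21 + M² + I*M (y(M, I) = (M² + I*M) + 21 = 21 + M² + I*M)
221 - y((2*0)*2, 22) = 221 - (21 + ((2*0)*2)² + 22*((2*0)*2)) = 221 - (21 + (0*2)² + 22*(0*2)) = 221 - (21 + 0² + 22*0) = 221 - (21 + 0 + 0) = 221 - 1*21 = 221 - 21 = 200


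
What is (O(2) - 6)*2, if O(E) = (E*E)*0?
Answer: -12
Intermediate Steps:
O(E) = 0 (O(E) = E²*0 = 0)
(O(2) - 6)*2 = (0 - 6)*2 = -6*2 = -12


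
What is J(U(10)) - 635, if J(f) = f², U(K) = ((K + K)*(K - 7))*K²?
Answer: 35999365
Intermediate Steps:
U(K) = 2*K³*(-7 + K) (U(K) = ((2*K)*(-7 + K))*K² = (2*K*(-7 + K))*K² = 2*K³*(-7 + K))
J(U(10)) - 635 = (2*10³*(-7 + 10))² - 635 = (2*1000*3)² - 635 = 6000² - 635 = 36000000 - 635 = 35999365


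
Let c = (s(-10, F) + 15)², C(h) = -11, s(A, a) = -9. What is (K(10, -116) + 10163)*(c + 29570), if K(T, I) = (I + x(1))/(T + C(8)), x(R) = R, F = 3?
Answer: 304290468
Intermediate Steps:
K(T, I) = (1 + I)/(-11 + T) (K(T, I) = (I + 1)/(T - 11) = (1 + I)/(-11 + T))
c = 36 (c = (-9 + 15)² = 6² = 36)
(K(10, -116) + 10163)*(c + 29570) = ((1 - 116)/(-11 + 10) + 10163)*(36 + 29570) = (-115/(-1) + 10163)*29606 = (-1*(-115) + 10163)*29606 = (115 + 10163)*29606 = 10278*29606 = 304290468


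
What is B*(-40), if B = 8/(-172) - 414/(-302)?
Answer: -343960/6493 ≈ -52.974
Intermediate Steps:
B = 8599/6493 (B = 8*(-1/172) - 414*(-1/302) = -2/43 + 207/151 = 8599/6493 ≈ 1.3243)
B*(-40) = (8599/6493)*(-40) = -343960/6493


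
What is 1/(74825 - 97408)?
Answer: -1/22583 ≈ -4.4281e-5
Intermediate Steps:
1/(74825 - 97408) = 1/(-22583) = -1/22583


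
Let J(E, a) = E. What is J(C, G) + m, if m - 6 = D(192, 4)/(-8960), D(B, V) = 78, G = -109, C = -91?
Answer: -380839/4480 ≈ -85.009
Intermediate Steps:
m = 26841/4480 (m = 6 + 78/(-8960) = 6 + 78*(-1/8960) = 6 - 39/4480 = 26841/4480 ≈ 5.9913)
J(C, G) + m = -91 + 26841/4480 = -380839/4480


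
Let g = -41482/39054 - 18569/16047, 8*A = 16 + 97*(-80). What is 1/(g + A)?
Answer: -104449923/101339334694 ≈ -0.0010307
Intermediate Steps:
A = -968 (A = (16 + 97*(-80))/8 = (16 - 7760)/8 = (1/8)*(-7744) = -968)
g = -231809230/104449923 (g = -41482*1/39054 - 18569*1/16047 = -20741/19527 - 18569/16047 = -231809230/104449923 ≈ -2.2193)
1/(g + A) = 1/(-231809230/104449923 - 968) = 1/(-101339334694/104449923) = -104449923/101339334694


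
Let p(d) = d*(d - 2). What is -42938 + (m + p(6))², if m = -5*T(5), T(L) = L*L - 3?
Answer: -35542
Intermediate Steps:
T(L) = -3 + L² (T(L) = L² - 3 = -3 + L²)
m = -110 (m = -5*(-3 + 5²) = -5*(-3 + 25) = -5*22 = -110)
p(d) = d*(-2 + d)
-42938 + (m + p(6))² = -42938 + (-110 + 6*(-2 + 6))² = -42938 + (-110 + 6*4)² = -42938 + (-110 + 24)² = -42938 + (-86)² = -42938 + 7396 = -35542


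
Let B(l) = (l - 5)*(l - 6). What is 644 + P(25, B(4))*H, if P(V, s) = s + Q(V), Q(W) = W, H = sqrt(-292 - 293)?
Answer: 644 + 81*I*sqrt(65) ≈ 644.0 + 653.04*I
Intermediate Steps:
H = 3*I*sqrt(65) (H = sqrt(-585) = 3*I*sqrt(65) ≈ 24.187*I)
B(l) = (-6 + l)*(-5 + l) (B(l) = (-5 + l)*(-6 + l) = (-6 + l)*(-5 + l))
P(V, s) = V + s (P(V, s) = s + V = V + s)
644 + P(25, B(4))*H = 644 + (25 + (30 + 4**2 - 11*4))*(3*I*sqrt(65)) = 644 + (25 + (30 + 16 - 44))*(3*I*sqrt(65)) = 644 + (25 + 2)*(3*I*sqrt(65)) = 644 + 27*(3*I*sqrt(65)) = 644 + 81*I*sqrt(65)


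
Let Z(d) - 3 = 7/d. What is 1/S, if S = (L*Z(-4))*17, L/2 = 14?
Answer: 1/595 ≈ 0.0016807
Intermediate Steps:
L = 28 (L = 2*14 = 28)
Z(d) = 3 + 7/d
S = 595 (S = (28*(3 + 7/(-4)))*17 = (28*(3 + 7*(-¼)))*17 = (28*(3 - 7/4))*17 = (28*(5/4))*17 = 35*17 = 595)
1/S = 1/595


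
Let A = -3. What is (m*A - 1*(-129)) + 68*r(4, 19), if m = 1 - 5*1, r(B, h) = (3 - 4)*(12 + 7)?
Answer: -1151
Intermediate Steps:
r(B, h) = -19 (r(B, h) = -1*19 = -19)
m = -4 (m = 1 - 5 = -4)
(m*A - 1*(-129)) + 68*r(4, 19) = (-4*(-3) - 1*(-129)) + 68*(-19) = (12 + 129) - 1292 = 141 - 1292 = -1151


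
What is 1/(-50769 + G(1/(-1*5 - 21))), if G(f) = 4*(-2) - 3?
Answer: -1/50780 ≈ -1.9693e-5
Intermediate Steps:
G(f) = -11 (G(f) = -8 - 3 = -11)
1/(-50769 + G(1/(-1*5 - 21))) = 1/(-50769 - 11) = 1/(-50780) = -1/50780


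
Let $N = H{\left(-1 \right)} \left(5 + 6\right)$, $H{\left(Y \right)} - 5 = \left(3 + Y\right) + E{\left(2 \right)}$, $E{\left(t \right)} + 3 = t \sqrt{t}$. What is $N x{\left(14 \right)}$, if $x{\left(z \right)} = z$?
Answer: $616 + 308 \sqrt{2} \approx 1051.6$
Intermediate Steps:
$E{\left(t \right)} = -3 + t^{\frac{3}{2}}$ ($E{\left(t \right)} = -3 + t \sqrt{t} = -3 + t^{\frac{3}{2}}$)
$H{\left(Y \right)} = 5 + Y + 2 \sqrt{2}$ ($H{\left(Y \right)} = 5 + \left(\left(3 + Y\right) - \left(3 - 2^{\frac{3}{2}}\right)\right) = 5 + \left(\left(3 + Y\right) - \left(3 - 2 \sqrt{2}\right)\right) = 5 + \left(Y + 2 \sqrt{2}\right) = 5 + Y + 2 \sqrt{2}$)
$N = 44 + 22 \sqrt{2}$ ($N = \left(5 - 1 + 2 \sqrt{2}\right) \left(5 + 6\right) = \left(4 + 2 \sqrt{2}\right) 11 = 44 + 22 \sqrt{2} \approx 75.113$)
$N x{\left(14 \right)} = \left(44 + 22 \sqrt{2}\right) 14 = 616 + 308 \sqrt{2}$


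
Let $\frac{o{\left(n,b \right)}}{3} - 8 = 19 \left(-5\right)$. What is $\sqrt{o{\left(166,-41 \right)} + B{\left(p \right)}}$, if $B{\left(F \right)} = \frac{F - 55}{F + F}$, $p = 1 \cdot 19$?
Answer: $\frac{3 i \sqrt{10507}}{19} \approx 16.185 i$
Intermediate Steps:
$p = 19$
$o{\left(n,b \right)} = -261$ ($o{\left(n,b \right)} = 24 + 3 \cdot 19 \left(-5\right) = 24 + 3 \left(-95\right) = 24 - 285 = -261$)
$B{\left(F \right)} = \frac{-55 + F}{2 F}$
$\sqrt{o{\left(166,-41 \right)} + B{\left(p \right)}} = \sqrt{-261 + \frac{-55 + 19}{2 \cdot 19}} = \sqrt{-261 + \frac{1}{2} \cdot \frac{1}{19} \left(-36\right)} = \sqrt{-261 - \frac{18}{19}} = \sqrt{- \frac{4977}{19}} = \frac{3 i \sqrt{10507}}{19}$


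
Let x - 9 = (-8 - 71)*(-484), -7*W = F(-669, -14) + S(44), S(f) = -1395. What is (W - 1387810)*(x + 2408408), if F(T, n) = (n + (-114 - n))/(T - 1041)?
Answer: -118825067908426/35 ≈ -3.3950e+12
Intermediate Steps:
F(T, n) = -114/(-1041 + T)
W = 20924/105 (W = -(-114/(-1041 - 669) - 1395)/7 = -(-114/(-1710) - 1395)/7 = -(-114*(-1/1710) - 1395)/7 = -(1/15 - 1395)/7 = -1/7*(-20924/15) = 20924/105 ≈ 199.28)
x = 38245 (x = 9 + (-8 - 71)*(-484) = 9 - 79*(-484) = 9 + 38236 = 38245)
(W - 1387810)*(x + 2408408) = (20924/105 - 1387810)*(38245 + 2408408) = -145699126/105*2446653 = -118825067908426/35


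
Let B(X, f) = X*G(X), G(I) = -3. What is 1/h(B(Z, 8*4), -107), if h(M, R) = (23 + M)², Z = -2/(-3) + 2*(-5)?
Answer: 1/2601 ≈ 0.00038447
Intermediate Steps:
Z = -28/3 (Z = -2*(-⅓) - 10 = ⅔ - 10 = -28/3 ≈ -9.3333)
B(X, f) = -3*X (B(X, f) = X*(-3) = -3*X)
1/h(B(Z, 8*4), -107) = 1/((23 - 3*(-28/3))²) = 1/((23 + 28)²) = 1/(51²) = 1/2601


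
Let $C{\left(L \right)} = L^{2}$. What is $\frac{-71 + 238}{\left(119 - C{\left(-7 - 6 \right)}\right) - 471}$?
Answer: $- \frac{167}{521} \approx -0.32054$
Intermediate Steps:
$\frac{-71 + 238}{\left(119 - C{\left(-7 - 6 \right)}\right) - 471} = \frac{-71 + 238}{\left(119 - \left(-7 - 6\right)^{2}\right) - 471} = \frac{167}{\left(119 - \left(-13\right)^{2}\right) - 471} = \frac{167}{\left(119 - 169\right) - 471} = \frac{167}{-50 - 471} = \frac{167}{-521} = 167 \left(- \frac{1}{521}\right) = - \frac{167}{521}$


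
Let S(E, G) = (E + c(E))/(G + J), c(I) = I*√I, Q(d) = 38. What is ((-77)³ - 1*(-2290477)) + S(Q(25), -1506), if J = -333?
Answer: 3372622978/1839 - 38*√38/1839 ≈ 1.8339e+6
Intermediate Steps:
c(I) = I^(3/2)
S(E, G) = (E + E^(3/2))/(-333 + G) (S(E, G) = (E + E^(3/2))/(G - 333) = (E + E^(3/2))/(-333 + G))
((-77)³ - 1*(-2290477)) + S(Q(25), -1506) = ((-77)³ - 1*(-2290477)) + (38 + 38^(3/2))/(-333 - 1506) = (-456533 + 2290477) + (38 + 38*√38)/(-1839) = 1833944 - (38 + 38*√38)/1839 = 1833944 + (-38/1839 - 38*√38/1839) = 3372622978/1839 - 38*√38/1839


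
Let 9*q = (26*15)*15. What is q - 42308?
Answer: -41658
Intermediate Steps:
q = 650 (q = ((26*15)*15)/9 = (390*15)/9 = (1/9)*5850 = 650)
q - 42308 = 650 - 42308 = -41658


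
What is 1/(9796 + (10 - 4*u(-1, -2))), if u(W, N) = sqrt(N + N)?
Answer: 4903/48078850 + 2*I/24039425 ≈ 0.00010198 + 8.3197e-8*I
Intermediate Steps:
u(W, N) = sqrt(2)*sqrt(N) (u(W, N) = sqrt(2*N) = sqrt(2)*sqrt(N))
1/(9796 + (10 - 4*u(-1, -2))) = 1/(9796 + (10 - 4*sqrt(2)*sqrt(-2))) = 1/(9796 + (10 - 4*sqrt(2)*I*sqrt(2))) = 1/(9796 + (10 - 8*I)) = 1/(9806 - 8*I) = (9806 + 8*I)/96157700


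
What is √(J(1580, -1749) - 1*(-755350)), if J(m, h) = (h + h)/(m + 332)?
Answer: √172584971389/478 ≈ 869.11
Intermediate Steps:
J(m, h) = 2*h/(332 + m) (J(m, h) = (2*h)/(332 + m) = 2*h/(332 + m))
√(J(1580, -1749) - 1*(-755350)) = √(2*(-1749)/(332 + 1580) - 1*(-755350)) = √(2*(-1749)/1912 + 755350) = √(2*(-1749)*(1/1912) + 755350) = √(-1749/956 + 755350) = √(722112851/956) = √172584971389/478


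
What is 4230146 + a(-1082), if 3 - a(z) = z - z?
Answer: 4230149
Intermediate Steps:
a(z) = 3 (a(z) = 3 - (z - z) = 3 - 1*0 = 3 + 0 = 3)
4230146 + a(-1082) = 4230146 + 3 = 4230149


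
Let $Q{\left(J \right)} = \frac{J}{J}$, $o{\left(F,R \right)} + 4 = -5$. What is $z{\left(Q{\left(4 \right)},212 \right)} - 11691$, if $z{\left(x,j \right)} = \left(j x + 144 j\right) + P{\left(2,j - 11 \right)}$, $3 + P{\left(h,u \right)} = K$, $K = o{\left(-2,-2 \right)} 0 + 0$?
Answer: $19046$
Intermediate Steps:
$o{\left(F,R \right)} = -9$ ($o{\left(F,R \right)} = -4 - 5 = -9$)
$K = 0$ ($K = \left(-9\right) 0 + 0 = 0 + 0 = 0$)
$P{\left(h,u \right)} = -3$ ($P{\left(h,u \right)} = -3 + 0 = -3$)
$Q{\left(J \right)} = 1$
$z{\left(x,j \right)} = -3 + 144 j + j x$ ($z{\left(x,j \right)} = \left(j x + 144 j\right) - 3 = \left(144 j + j x\right) - 3 = -3 + 144 j + j x$)
$z{\left(Q{\left(4 \right)},212 \right)} - 11691 = \left(-3 + 144 \cdot 212 + 212 \cdot 1\right) - 11691 = \left(-3 + 30528 + 212\right) - 11691 = 30737 - 11691 = 19046$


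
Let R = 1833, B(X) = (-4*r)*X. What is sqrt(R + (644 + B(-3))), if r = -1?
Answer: sqrt(2465) ≈ 49.649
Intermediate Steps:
B(X) = 4*X (B(X) = (-4*(-1))*X = 4*X)
sqrt(R + (644 + B(-3))) = sqrt(1833 + (644 + 4*(-3))) = sqrt(1833 + (644 - 12)) = sqrt(1833 + 632) = sqrt(2465)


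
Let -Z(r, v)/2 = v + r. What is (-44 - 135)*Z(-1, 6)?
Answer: 1790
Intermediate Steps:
Z(r, v) = -2*r - 2*v (Z(r, v) = -2*(v + r) = -2*(r + v) = -2*r - 2*v)
(-44 - 135)*Z(-1, 6) = (-44 - 135)*(-2*(-1) - 2*6) = -179*(2 - 12) = -179*(-10) = 1790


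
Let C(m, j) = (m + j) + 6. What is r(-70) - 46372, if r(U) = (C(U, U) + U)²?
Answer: -4756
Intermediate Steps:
C(m, j) = 6 + j + m (C(m, j) = (j + m) + 6 = 6 + j + m)
r(U) = (6 + 3*U)² (r(U) = ((6 + U + U) + U)² = ((6 + 2*U) + U)² = (6 + 3*U)²)
r(-70) - 46372 = 9*(2 - 70)² - 46372 = 9*(-68)² - 46372 = 9*4624 - 46372 = 41616 - 46372 = -4756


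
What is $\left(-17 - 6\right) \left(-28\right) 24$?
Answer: $15456$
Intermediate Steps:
$\left(-17 - 6\right) \left(-28\right) 24 = \left(-23\right) \left(-28\right) 24 = 644 \cdot 24 = 15456$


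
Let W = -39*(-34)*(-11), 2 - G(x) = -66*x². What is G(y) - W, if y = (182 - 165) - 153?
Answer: 1235324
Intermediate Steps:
y = -136 (y = 17 - 153 = -136)
G(x) = 2 + 66*x² (G(x) = 2 - (-66)*x² = 2 + 66*x²)
W = -14586 (W = 1326*(-11) = -14586)
G(y) - W = (2 + 66*(-136)²) - 1*(-14586) = (2 + 66*18496) + 14586 = (2 + 1220736) + 14586 = 1220738 + 14586 = 1235324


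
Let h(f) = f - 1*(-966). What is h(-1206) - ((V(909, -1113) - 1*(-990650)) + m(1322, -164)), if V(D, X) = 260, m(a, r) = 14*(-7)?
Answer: -991052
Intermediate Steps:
m(a, r) = -98
h(f) = 966 + f (h(f) = f + 966 = 966 + f)
h(-1206) - ((V(909, -1113) - 1*(-990650)) + m(1322, -164)) = (966 - 1206) - ((260 - 1*(-990650)) - 98) = -240 - ((260 + 990650) - 98) = -240 - (990910 - 98) = -240 - 1*990812 = -240 - 990812 = -991052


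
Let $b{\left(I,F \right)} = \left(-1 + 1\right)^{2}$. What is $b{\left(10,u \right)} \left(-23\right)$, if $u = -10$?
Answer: $0$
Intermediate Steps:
$b{\left(I,F \right)} = 0$ ($b{\left(I,F \right)} = 0^{2} = 0$)
$b{\left(10,u \right)} \left(-23\right) = 0 \left(-23\right) = 0$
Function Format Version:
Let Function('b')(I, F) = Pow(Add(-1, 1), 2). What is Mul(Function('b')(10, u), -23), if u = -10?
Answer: 0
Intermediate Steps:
Function('b')(I, F) = 0 (Function('b')(I, F) = Pow(0, 2) = 0)
Mul(Function('b')(10, u), -23) = Mul(0, -23) = 0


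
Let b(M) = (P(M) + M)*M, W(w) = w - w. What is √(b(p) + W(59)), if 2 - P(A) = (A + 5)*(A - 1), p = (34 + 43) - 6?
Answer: 3*I*√41393 ≈ 610.36*I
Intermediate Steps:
W(w) = 0
p = 71 (p = 77 - 6 = 71)
P(A) = 2 - (-1 + A)*(5 + A) (P(A) = 2 - (A + 5)*(A - 1) = 2 - (5 + A)*(-1 + A) = 2 - (-1 + A)*(5 + A))
b(M) = M*(7 - M² - 3*M) (b(M) = ((7 - M² - 4*M) + M)*M = (7 - M² - 3*M)*M = M*(7 - M² - 3*M))
√(b(p) + W(59)) = √(71*(7 - 1*71² - 3*71) + 0) = √(71*(7 - 1*5041 - 213) + 0) = √(71*(7 - 5041 - 213) + 0) = √(71*(-5247) + 0) = √(-372537 + 0) = √(-372537) = 3*I*√41393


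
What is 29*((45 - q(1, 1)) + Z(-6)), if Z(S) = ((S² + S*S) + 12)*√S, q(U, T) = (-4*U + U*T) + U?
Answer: 1363 + 2436*I*√6 ≈ 1363.0 + 5967.0*I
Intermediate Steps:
q(U, T) = -3*U + T*U (q(U, T) = (-4*U + T*U) + U = -3*U + T*U)
Z(S) = √S*(12 + 2*S²) (Z(S) = ((S² + S²) + 12)*√S = (2*S² + 12)*√S = (12 + 2*S²)*√S = √S*(12 + 2*S²))
29*((45 - q(1, 1)) + Z(-6)) = 29*((45 - (-3 + 1)) + 2*√(-6)*(6 + (-6)²)) = 29*((45 - (-2)) + 2*(I*√6)*(6 + 36)) = 29*((45 - 1*(-2)) + 2*(I*√6)*42) = 29*((45 + 2) + 84*I*√6) = 29*(47 + 84*I*√6) = 1363 + 2436*I*√6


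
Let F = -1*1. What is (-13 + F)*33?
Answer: -462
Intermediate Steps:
F = -1
(-13 + F)*33 = (-13 - 1)*33 = -14*33 = -462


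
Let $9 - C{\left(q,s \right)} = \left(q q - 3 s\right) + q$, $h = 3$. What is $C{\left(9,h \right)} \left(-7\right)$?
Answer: $504$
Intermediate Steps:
$C{\left(q,s \right)} = 9 - q - q^{2} + 3 s$ ($C{\left(q,s \right)} = 9 - \left(\left(q q - 3 s\right) + q\right) = 9 - \left(\left(q^{2} - 3 s\right) + q\right) = 9 - \left(q + q^{2} - 3 s\right) = 9 - q - q^{2} + 3 s$)
$C{\left(9,h \right)} \left(-7\right) = \left(9 - 9 - 9^{2} + 3 \cdot 3\right) \left(-7\right) = \left(9 - 9 - 81 + 9\right) \left(-7\right) = \left(-72\right) \left(-7\right) = 504$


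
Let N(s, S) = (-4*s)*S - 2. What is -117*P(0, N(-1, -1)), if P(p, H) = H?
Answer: 702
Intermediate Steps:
N(s, S) = -2 - 4*S*s (N(s, S) = -4*S*s - 2 = -2 - 4*S*s)
-117*P(0, N(-1, -1)) = -117*(-2 - 4*(-1)*(-1)) = -117*(-2 - 4) = -117*(-6) = 702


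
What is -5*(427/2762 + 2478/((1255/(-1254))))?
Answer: 8582136059/693262 ≈ 12379.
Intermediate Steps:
-5*(427/2762 + 2478/((1255/(-1254)))) = -5*(427*(1/2762) + 2478/((1255*(-1/1254)))) = -5*(427/2762 + 2478/(-1255/1254)) = -5*(427/2762 + 2478*(-1254/1255)) = -5*(427/2762 - 3107412/1255) = -5*(-8582136059/3466310) = 8582136059/693262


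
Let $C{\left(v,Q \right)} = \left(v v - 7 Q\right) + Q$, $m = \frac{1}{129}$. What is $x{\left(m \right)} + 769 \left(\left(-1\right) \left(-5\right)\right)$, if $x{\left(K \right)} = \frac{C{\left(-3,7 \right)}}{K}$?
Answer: $-412$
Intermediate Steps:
$m = \frac{1}{129} \approx 0.0077519$
$C{\left(v,Q \right)} = v^{2} - 6 Q$ ($C{\left(v,Q \right)} = \left(v^{2} - 7 Q\right) + Q = v^{2} - 6 Q$)
$x{\left(K \right)} = - \frac{33}{K}$ ($x{\left(K \right)} = \frac{\left(-3\right)^{2} - 42}{K} = \frac{9 - 42}{K} = - \frac{33}{K}$)
$x{\left(m \right)} + 769 \left(\left(-1\right) \left(-5\right)\right) = - 33 \frac{1}{\frac{1}{129}} + 769 \left(\left(-1\right) \left(-5\right)\right) = \left(-33\right) 129 + 769 \cdot 5 = -4257 + 3845 = -412$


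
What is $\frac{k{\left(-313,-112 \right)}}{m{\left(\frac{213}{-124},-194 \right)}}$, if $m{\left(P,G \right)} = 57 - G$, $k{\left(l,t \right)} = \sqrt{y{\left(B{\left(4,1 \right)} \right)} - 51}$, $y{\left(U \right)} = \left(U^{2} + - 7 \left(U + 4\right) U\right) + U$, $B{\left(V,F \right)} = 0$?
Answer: $\frac{i \sqrt{51}}{251} \approx 0.028452 i$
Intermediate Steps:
$y{\left(U \right)} = U + U^{2} + U \left(-28 - 7 U\right)$ ($y{\left(U \right)} = \left(U^{2} + - 7 \left(4 + U\right) U\right) + U = \left(U^{2} + \left(-28 - 7 U\right) U\right) + U = \left(U^{2} + U \left(-28 - 7 U\right)\right) + U = U + U^{2} + U \left(-28 - 7 U\right)$)
$k{\left(l,t \right)} = i \sqrt{51}$ ($k{\left(l,t \right)} = \sqrt{\left(-3\right) 0 \left(9 + 2 \cdot 0\right) - 51} = \sqrt{\left(-3\right) 0 \left(9 + 0\right) - 51} = \sqrt{\left(-3\right) 0 \cdot 9 - 51} = \sqrt{0 - 51} = \sqrt{-51} = i \sqrt{51}$)
$\frac{k{\left(-313,-112 \right)}}{m{\left(\frac{213}{-124},-194 \right)}} = \frac{i \sqrt{51}}{57 - -194} = \frac{i \sqrt{51}}{57 + 194} = \frac{i \sqrt{51}}{251}$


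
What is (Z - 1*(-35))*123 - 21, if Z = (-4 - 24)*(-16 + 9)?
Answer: 28392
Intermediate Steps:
Z = 196 (Z = -28*(-7) = 196)
(Z - 1*(-35))*123 - 21 = (196 - 1*(-35))*123 - 21 = (196 + 35)*123 - 21 = 231*123 - 21 = 28413 - 21 = 28392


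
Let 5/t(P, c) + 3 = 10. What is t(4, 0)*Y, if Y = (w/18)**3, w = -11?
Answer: -6655/40824 ≈ -0.16302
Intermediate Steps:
t(P, c) = 5/7 (t(P, c) = 5/(-3 + 10) = 5/7)
Y = -1331/5832 (Y = (-11/18)**3 = -1331/5832 ≈ -0.22822)
t(4, 0)*Y = (5/7)*(-1331/5832) = -6655/40824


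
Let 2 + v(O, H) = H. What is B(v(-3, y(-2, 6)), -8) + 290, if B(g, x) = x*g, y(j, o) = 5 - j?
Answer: 250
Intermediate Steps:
v(O, H) = -2 + H
B(g, x) = g*x
B(v(-3, y(-2, 6)), -8) + 290 = (-2 + (5 - 1*(-2)))*(-8) + 290 = (-2 + (5 + 2))*(-8) + 290 = (-2 + 7)*(-8) + 290 = 5*(-8) + 290 = -40 + 290 = 250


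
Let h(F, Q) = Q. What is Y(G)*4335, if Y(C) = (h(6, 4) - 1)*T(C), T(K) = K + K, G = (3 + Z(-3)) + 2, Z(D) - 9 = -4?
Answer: 260100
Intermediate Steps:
Z(D) = 5 (Z(D) = 9 - 4 = 5)
G = 10 (G = (3 + 5) + 2 = 8 + 2 = 10)
T(K) = 2*K
Y(C) = 6*C (Y(C) = (4 - 1)*(2*C) = 3*(2*C) = 6*C)
Y(G)*4335 = (6*10)*4335 = 60*4335 = 260100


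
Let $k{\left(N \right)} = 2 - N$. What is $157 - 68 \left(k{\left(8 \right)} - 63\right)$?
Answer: $4849$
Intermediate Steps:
$157 - 68 \left(k{\left(8 \right)} - 63\right) = 157 - 68 \left(\left(2 - 8\right) - 63\right) = 157 - 68 \left(-6 - 63\right) = 157 - -4692 = 157 + 4692 = 4849$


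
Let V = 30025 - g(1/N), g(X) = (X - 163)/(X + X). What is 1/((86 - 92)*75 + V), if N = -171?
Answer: 1/15638 ≈ 6.3947e-5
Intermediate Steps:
g(X) = (-163 + X)/(2*X) (g(X) = (-163 + X)/((2*X)) = (-163 + X)*(1/(2*X)) = (-163 + X)/(2*X))
V = 16088 (V = 30025 - (-163 + 1/(-171))/(2*(1/(-171))) = 30025 - (-163 - 1/171)/(2*(-1/171)) = 30025 - (-171)*(-27874)/(2*171) = 30025 - 1*13937 = 30025 - 13937 = 16088)
1/((86 - 92)*75 + V) = 1/((86 - 92)*75 + 16088) = 1/(-6*75 + 16088) = 1/(-450 + 16088) = 1/15638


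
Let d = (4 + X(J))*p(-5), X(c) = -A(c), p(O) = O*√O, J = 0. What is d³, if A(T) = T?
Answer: 40000*I*√5 ≈ 89443.0*I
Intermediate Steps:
p(O) = O^(3/2)
X(c) = -c
d = -20*I*√5 (d = (4 - 1*0)*(-5)^(3/2) = (4 + 0)*(-5*I*√5) = 4*(-5*I*√5) = -20*I*√5 ≈ -44.721*I)
d³ = (-20*I*√5)³ = 40000*I*√5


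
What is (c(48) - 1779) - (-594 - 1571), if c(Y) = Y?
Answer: 434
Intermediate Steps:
(c(48) - 1779) - (-594 - 1571) = (48 - 1779) - (-594 - 1571) = -1731 - 1*(-2165) = -1731 + 2165 = 434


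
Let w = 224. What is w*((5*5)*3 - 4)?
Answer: 15904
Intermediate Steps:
w*((5*5)*3 - 4) = 224*((5*5)*3 - 4) = 224*(25*3 - 4) = 224*(75 - 4) = 224*71 = 15904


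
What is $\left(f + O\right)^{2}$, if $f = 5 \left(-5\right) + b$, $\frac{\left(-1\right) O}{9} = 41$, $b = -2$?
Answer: $156816$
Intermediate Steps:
$O = -369$ ($O = \left(-9\right) 41 = -369$)
$f = -27$ ($f = 5 \left(-5\right) - 2 = -25 - 2 = -27$)
$\left(f + O\right)^{2} = \left(-27 - 369\right)^{2} = \left(-396\right)^{2} = 156816$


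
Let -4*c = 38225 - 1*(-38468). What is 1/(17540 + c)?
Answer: -4/6533 ≈ -0.00061228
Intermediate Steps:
c = -76693/4 (c = -(38225 - 1*(-38468))/4 = -(38225 + 38468)/4 = -¼*76693 = -76693/4 ≈ -19173.)
1/(17540 + c) = 1/(17540 - 76693/4) = 1/(-6533/4) = -4/6533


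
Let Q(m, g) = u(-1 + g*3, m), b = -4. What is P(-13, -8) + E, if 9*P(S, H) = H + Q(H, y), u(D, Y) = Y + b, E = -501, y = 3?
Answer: -4529/9 ≈ -503.22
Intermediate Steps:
u(D, Y) = -4 + Y (u(D, Y) = Y - 4 = -4 + Y)
Q(m, g) = -4 + m
P(S, H) = -4/9 + 2*H/9 (P(S, H) = (H + (-4 + H))/9 = (-4 + 2*H)/9 = -4/9 + 2*H/9)
P(-13, -8) + E = (-4/9 + (2/9)*(-8)) - 501 = (-4/9 - 16/9) - 501 = -20/9 - 501 = -4529/9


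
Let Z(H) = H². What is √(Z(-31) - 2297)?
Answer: 2*I*√334 ≈ 36.551*I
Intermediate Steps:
√(Z(-31) - 2297) = √((-31)² - 2297) = √(961 - 2297) = √(-1336) = 2*I*√334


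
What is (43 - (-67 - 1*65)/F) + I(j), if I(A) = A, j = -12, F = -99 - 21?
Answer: 299/10 ≈ 29.900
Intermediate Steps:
F = -120
(43 - (-67 - 1*65)/F) + I(j) = (43 - (-67 - 1*65)/(-120)) - 12 = (43 - (-67 - 65)*(-1)/120) - 12 = (43 - (-132)*(-1)/120) - 12 = (43 - 1*11/10) - 12 = (43 - 11/10) - 12 = 419/10 - 12 = 299/10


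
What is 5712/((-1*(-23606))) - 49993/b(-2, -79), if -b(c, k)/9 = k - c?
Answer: -53462561/743589 ≈ -71.898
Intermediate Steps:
b(c, k) = -9*k + 9*c (b(c, k) = -9*(k - c) = -9*k + 9*c)
5712/((-1*(-23606))) - 49993/b(-2, -79) = 5712/((-1*(-23606))) - 49993/(-9*(-79) + 9*(-2)) = 5712/23606 - 49993/(711 - 18) = 5712*(1/23606) - 49993/693 = 2856/11803 - 49993*1/693 = 2856/11803 - 49993/693 = -53462561/743589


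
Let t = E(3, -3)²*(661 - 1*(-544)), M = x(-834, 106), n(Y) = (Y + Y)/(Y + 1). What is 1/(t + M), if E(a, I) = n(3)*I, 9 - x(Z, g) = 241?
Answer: 4/96677 ≈ 4.1375e-5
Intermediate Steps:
x(Z, g) = -232 (x(Z, g) = 9 - 1*241 = 9 - 241 = -232)
n(Y) = 2*Y/(1 + Y) (n(Y) = (2*Y)/(1 + Y) = 2*Y/(1 + Y))
E(a, I) = 3*I/2 (E(a, I) = (2*3/(1 + 3))*I = (2*3/4)*I = (2*3*(¼))*I = 3*I/2)
M = -232
t = 97605/4 (t = ((3/2)*(-3))²*(661 - 1*(-544)) = (-9/2)²*(661 + 544) = (81/4)*1205 = 97605/4 ≈ 24401.)
1/(t + M) = 1/(97605/4 - 232) = 1/(96677/4) = 4/96677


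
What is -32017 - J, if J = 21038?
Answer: -53055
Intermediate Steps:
-32017 - J = -32017 - 1*21038 = -32017 - 21038 = -53055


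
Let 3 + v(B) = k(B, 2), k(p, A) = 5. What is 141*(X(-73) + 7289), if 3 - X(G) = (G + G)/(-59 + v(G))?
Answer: 19528406/19 ≈ 1.0278e+6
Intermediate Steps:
v(B) = 2 (v(B) = -3 + 5 = 2)
X(G) = 3 + 2*G/57 (X(G) = 3 - (G + G)/(-59 + 2) = 3 - 2*G/(-57) = 3 - 2*G*(-1)/57 = 3 - (-2)*G/57 = 3 + 2*G/57)
141*(X(-73) + 7289) = 141*((3 + (2/57)*(-73)) + 7289) = 141*((3 - 146/57) + 7289) = 141*(25/57 + 7289) = 141*(415498/57) = 19528406/19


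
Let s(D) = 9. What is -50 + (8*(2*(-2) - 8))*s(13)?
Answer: -914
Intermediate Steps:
-50 + (8*(2*(-2) - 8))*s(13) = -50 + (8*(2*(-2) - 8))*9 = -50 + (8*(-4 - 8))*9 = -50 + (8*(-12))*9 = -50 - 96*9 = -50 - 864 = -914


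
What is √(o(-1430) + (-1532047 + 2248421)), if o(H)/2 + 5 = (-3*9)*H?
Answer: 12*√5511 ≈ 890.83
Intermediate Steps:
o(H) = -10 - 54*H (o(H) = -10 + 2*((-3*9)*H) = -10 + 2*(-27*H) = -10 - 54*H)
√(o(-1430) + (-1532047 + 2248421)) = √((-10 - 54*(-1430)) + (-1532047 + 2248421)) = √((-10 + 77220) + 716374) = √(77210 + 716374) = √793584 = 12*√5511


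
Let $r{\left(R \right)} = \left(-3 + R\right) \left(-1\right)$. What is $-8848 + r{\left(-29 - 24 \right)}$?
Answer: $-8792$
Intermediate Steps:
$r{\left(R \right)} = 3 - R$
$-8848 + r{\left(-29 - 24 \right)} = -8848 + \left(3 - \left(-29 - 24\right)\right) = -8848 + \left(3 - -53\right) = -8848 + \left(3 + 53\right) = -8848 + 56 = -8792$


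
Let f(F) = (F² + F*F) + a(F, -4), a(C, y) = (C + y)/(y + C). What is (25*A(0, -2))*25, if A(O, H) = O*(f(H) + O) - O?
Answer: 0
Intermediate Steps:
a(C, y) = 1 (a(C, y) = (C + y)/(C + y) = 1)
f(F) = 1 + 2*F² (f(F) = (F² + F*F) + 1 = (F² + F²) + 1 = 2*F² + 1 = 1 + 2*F²)
A(O, H) = -O + O*(1 + O + 2*H²) (A(O, H) = O*((1 + 2*H²) + O) - O = O*(1 + O + 2*H²) - O = -O + O*(1 + O + 2*H²))
(25*A(0, -2))*25 = (25*(0*(0 + 2*(-2)²)))*25 = (25*(0*(0 + 2*4)))*25 = (25*(0*(0 + 8)))*25 = (25*(0*8))*25 = (25*0)*25 = 0*25 = 0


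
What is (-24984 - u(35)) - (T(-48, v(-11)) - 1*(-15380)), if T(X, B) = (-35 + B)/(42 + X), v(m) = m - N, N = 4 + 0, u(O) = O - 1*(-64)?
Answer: -121414/3 ≈ -40471.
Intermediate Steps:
u(O) = 64 + O (u(O) = O + 64 = 64 + O)
N = 4
v(m) = -4 + m (v(m) = m - 1*4 = m - 4 = -4 + m)
T(X, B) = (-35 + B)/(42 + X)
(-24984 - u(35)) - (T(-48, v(-11)) - 1*(-15380)) = (-24984 - (64 + 35)) - ((-35 + (-4 - 11))/(42 - 48) - 1*(-15380)) = (-24984 - 1*99) - ((-35 - 15)/(-6) + 15380) = (-24984 - 99) - (-1/6*(-50) + 15380) = -25083 - (25/3 + 15380) = -25083 - 1*46165/3 = -25083 - 46165/3 = -121414/3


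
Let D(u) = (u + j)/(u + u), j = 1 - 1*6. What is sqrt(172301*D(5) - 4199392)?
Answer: 4*I*sqrt(262462) ≈ 2049.2*I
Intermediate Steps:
j = -5 (j = 1 - 6 = -5)
D(u) = (-5 + u)/(2*u) (D(u) = (u - 5)/(u + u) = (-5 + u)/((2*u)) = (-5 + u)*(1/(2*u)) = (-5 + u)/(2*u))
sqrt(172301*D(5) - 4199392) = sqrt(172301*((1/2)*(-5 + 5)/5) - 4199392) = sqrt(172301*((1/2)*(1/5)*0) - 4199392) = sqrt(172301*0 - 4199392) = sqrt(0 - 4199392) = sqrt(-4199392) = 4*I*sqrt(262462)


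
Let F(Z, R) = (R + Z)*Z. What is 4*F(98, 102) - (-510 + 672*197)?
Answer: -53474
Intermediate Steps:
F(Z, R) = Z*(R + Z)
4*F(98, 102) - (-510 + 672*197) = 4*(98*(102 + 98)) - (-510 + 672*197) = 4*(98*200) - (-510 + 132384) = 4*19600 - 1*131874 = 78400 - 131874 = -53474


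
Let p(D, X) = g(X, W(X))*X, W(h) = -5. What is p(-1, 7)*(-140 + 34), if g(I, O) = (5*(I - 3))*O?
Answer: 74200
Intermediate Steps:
g(I, O) = O*(-15 + 5*I) (g(I, O) = (5*(-3 + I))*O = (-15 + 5*I)*O = O*(-15 + 5*I))
p(D, X) = X*(75 - 25*X) (p(D, X) = (5*(-5)*(-3 + X))*X = (75 - 25*X)*X = X*(75 - 25*X))
p(-1, 7)*(-140 + 34) = (25*7*(3 - 1*7))*(-140 + 34) = (25*7*(3 - 7))*(-106) = (25*7*(-4))*(-106) = -700*(-106) = 74200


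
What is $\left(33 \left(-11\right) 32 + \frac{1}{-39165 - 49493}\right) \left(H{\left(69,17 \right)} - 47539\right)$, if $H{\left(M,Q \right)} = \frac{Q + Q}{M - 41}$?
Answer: $\frac{685395925138041}{1241212} \approx 5.522 \cdot 10^{8}$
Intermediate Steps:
$H{\left(M,Q \right)} = \frac{2 Q}{-41 + M}$
$\left(33 \left(-11\right) 32 + \frac{1}{-39165 - 49493}\right) \left(H{\left(69,17 \right)} - 47539\right) = \left(33 \left(-11\right) 32 + \frac{1}{-39165 - 49493}\right) \left(2 \cdot 17 \frac{1}{-41 + 69} - 47539\right) = \left(\left(-363\right) 32 + \frac{1}{-88658}\right) \left(2 \cdot 17 \cdot \frac{1}{28} - 47539\right) = \left(-11616 - \frac{1}{88658}\right) \left(2 \cdot 17 \cdot \frac{1}{28} - 47539\right) = - \frac{1029851329 \left(\frac{17}{14} - 47539\right)}{88658} = \left(- \frac{1029851329}{88658}\right) \left(- \frac{665529}{14}\right) = \frac{685395925138041}{1241212}$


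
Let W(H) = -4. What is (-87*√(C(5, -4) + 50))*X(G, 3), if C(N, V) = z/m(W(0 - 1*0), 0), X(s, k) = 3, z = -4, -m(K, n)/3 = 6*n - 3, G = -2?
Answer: -87*√446 ≈ -1837.3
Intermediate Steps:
m(K, n) = 9 - 18*n (m(K, n) = -3*(6*n - 3) = -3*(-3 + 6*n) = 9 - 18*n)
C(N, V) = -4/9 (C(N, V) = -4/(9 - 18*0) = -4/(9 + 0) = -4/9)
(-87*√(C(5, -4) + 50))*X(G, 3) = -87*√(-4/9 + 50)*3 = -29*√446*3 = -87*√446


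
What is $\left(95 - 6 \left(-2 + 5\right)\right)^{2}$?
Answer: $5929$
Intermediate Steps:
$\left(95 - 6 \left(-2 + 5\right)\right)^{2} = \left(95 - 18\right)^{2} = 77^{2} = 5929$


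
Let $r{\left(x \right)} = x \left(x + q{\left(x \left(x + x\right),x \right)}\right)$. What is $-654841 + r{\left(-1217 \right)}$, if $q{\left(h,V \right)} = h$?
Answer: $-3604144378$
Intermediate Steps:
$r{\left(x \right)} = x \left(x + 2 x^{2}\right)$ ($r{\left(x \right)} = x \left(x + x \left(x + x\right)\right) = x \left(x + x 2 x\right) = x \left(x + 2 x^{2}\right)$)
$-654841 + r{\left(-1217 \right)} = -654841 + \left(-1217\right)^{2} \left(1 + 2 \left(-1217\right)\right) = -654841 + 1481089 \left(1 - 2434\right) = -654841 + 1481089 \left(-2433\right) = -654841 - 3603489537 = -3604144378$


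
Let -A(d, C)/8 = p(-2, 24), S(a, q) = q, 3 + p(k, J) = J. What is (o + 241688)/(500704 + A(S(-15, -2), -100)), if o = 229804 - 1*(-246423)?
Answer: 37785/26344 ≈ 1.4343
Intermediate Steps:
p(k, J) = -3 + J
o = 476227 (o = 229804 + 246423 = 476227)
A(d, C) = -168 (A(d, C) = -8*(-3 + 24) = -8*21 = -168)
(o + 241688)/(500704 + A(S(-15, -2), -100)) = (476227 + 241688)/(500704 - 168) = 717915/500536 = 717915*(1/500536) = 37785/26344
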